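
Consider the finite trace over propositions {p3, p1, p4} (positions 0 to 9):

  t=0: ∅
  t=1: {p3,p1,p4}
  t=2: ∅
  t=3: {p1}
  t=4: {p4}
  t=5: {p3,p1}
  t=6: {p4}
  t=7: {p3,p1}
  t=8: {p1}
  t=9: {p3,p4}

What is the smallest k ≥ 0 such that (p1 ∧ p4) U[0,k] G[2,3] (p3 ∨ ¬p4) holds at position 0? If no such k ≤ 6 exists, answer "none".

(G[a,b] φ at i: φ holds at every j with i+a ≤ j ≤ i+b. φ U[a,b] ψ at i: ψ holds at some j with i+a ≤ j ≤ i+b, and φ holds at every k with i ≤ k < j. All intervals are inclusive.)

0

Need earliest j ≥ 0 with G[2,3] (p3 ∨ ¬p4), and (p1 ∧ p4) at every k in [0,j-1].
  j=0: rhs holds (empty prefix). k = 0.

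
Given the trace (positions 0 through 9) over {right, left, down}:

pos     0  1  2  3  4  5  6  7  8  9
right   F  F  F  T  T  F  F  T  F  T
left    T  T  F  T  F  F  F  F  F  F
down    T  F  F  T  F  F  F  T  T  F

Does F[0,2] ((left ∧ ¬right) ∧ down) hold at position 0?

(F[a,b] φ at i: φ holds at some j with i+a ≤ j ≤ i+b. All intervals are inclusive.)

Check ((left ∧ ¬right) ∧ down) at each j in [0,2]:
  j=0: true
  j=1: false
  j=2: false
Found at j=0 → formula holds.

Holds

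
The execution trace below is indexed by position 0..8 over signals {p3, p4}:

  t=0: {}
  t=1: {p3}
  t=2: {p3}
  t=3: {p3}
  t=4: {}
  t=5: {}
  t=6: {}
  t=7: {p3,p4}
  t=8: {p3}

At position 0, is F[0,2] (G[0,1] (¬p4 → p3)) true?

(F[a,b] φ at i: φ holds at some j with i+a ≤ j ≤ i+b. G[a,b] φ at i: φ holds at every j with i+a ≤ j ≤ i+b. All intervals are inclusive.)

Holds

Check G[0,1] (¬p4 → p3) at each j in [0,2]:
  j=0: fails at 0
  j=1: holds on [1,2]
  j=2: holds on [2,3]
Found at j=1 → formula holds.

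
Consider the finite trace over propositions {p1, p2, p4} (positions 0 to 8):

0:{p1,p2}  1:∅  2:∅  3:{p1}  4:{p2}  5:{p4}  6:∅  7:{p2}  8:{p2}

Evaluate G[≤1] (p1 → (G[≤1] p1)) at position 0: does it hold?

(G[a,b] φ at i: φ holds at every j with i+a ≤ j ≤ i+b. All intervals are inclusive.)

Check (p1 → (G[≤1] p1)) at every j in [0,1]:
  j=0: antecedent true; consequent fails at 1 → ✗
  j=1: antecedent false → ✓
Fails at j=0 → formula fails.

False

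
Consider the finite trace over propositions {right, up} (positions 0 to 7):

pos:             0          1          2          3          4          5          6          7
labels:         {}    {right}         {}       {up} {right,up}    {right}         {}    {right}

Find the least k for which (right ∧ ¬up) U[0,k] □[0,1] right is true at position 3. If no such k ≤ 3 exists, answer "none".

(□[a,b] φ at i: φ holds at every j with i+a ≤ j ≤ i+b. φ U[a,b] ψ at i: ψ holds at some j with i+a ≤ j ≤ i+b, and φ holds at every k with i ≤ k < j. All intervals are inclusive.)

Need earliest j ≥ 3 with □[0,1] right, and (right ∧ ¬up) at every k in [3,j-1].
  j=3: rhs fails.
  j=4: rhs holds but lhs fails at k=3.
  j=5: rhs fails.
  j=6: rhs fails.
No witness within the range → none.

none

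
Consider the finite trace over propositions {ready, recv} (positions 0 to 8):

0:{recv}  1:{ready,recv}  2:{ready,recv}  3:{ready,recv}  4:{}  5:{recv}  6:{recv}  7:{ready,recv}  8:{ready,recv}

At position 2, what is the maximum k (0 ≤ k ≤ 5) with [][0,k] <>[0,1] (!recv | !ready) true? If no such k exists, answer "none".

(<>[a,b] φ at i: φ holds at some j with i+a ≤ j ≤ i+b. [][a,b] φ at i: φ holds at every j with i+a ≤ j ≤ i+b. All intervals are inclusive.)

<>[0,1] (!recv | !ready) must hold from j=2 onward; find where it first fails.
  j=2: fails → no k works.

none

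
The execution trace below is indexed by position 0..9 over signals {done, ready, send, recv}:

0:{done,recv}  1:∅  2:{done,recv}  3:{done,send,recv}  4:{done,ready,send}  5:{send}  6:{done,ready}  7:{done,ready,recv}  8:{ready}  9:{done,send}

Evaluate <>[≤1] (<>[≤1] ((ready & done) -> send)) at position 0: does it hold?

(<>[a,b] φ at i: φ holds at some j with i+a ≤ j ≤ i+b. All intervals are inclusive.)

Check <>[≤1] ((ready & done) -> send) at each j in [0,1]:
  j=0: holds (witness at 0)
  j=1: holds (witness at 1)
Found at j=0 → formula holds.

True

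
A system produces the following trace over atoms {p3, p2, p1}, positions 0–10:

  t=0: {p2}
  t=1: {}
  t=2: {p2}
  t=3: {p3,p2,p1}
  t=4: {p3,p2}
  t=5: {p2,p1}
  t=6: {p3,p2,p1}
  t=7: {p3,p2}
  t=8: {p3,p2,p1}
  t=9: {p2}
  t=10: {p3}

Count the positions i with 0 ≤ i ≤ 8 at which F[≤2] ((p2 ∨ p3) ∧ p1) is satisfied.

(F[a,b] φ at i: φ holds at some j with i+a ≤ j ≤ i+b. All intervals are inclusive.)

Evaluate at each i in [0,8]:
  i=0: ✗ (none in [0,2])
  i=1: ✓ (witness j=3)
  i=2: ✓ (witness j=3)
  i=3: ✓ (witness j=3)
  i=4: ✓ (witness j=5)
  i=5: ✓ (witness j=5)
  i=6: ✓ (witness j=6)
  i=7: ✓ (witness j=8)
  i=8: ✓ (witness j=8)
Positions where it holds: {1, 2, 3, 4, 5, 6, 7, 8} → 8.

8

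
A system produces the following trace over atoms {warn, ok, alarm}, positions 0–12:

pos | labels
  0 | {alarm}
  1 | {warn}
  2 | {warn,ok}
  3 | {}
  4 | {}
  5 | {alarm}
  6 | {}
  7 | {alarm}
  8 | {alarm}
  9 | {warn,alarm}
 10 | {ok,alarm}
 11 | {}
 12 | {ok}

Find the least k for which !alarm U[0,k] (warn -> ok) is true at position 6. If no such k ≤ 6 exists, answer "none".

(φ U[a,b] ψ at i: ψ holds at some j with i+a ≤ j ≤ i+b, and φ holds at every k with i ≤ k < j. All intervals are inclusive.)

Need earliest j ≥ 6 with (warn -> ok), and !alarm at every k in [6,j-1].
  j=6: rhs holds (empty prefix). k = 0.

0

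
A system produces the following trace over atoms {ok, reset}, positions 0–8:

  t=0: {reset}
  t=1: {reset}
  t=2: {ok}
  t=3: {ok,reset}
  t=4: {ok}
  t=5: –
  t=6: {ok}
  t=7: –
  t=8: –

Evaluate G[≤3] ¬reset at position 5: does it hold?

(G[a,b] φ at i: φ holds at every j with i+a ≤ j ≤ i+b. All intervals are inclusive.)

Check ¬reset at every j in [5,8]:
  j=5: true
  j=6: true
  j=7: true
  j=8: true
All positions satisfy it → formula holds.

True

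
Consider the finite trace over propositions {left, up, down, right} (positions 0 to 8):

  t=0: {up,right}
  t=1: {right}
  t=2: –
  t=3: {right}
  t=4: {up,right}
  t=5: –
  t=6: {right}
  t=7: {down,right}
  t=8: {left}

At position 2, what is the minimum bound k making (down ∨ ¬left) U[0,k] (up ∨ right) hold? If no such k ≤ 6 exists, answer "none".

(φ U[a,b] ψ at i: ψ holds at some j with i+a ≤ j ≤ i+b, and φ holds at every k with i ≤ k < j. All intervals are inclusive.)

1

Need earliest j ≥ 2 with (up ∨ right), and (down ∨ ¬left) at every k in [2,j-1].
  j=2: rhs fails.
  j=3: rhs holds; lhs holds on [2,2]. k = 1.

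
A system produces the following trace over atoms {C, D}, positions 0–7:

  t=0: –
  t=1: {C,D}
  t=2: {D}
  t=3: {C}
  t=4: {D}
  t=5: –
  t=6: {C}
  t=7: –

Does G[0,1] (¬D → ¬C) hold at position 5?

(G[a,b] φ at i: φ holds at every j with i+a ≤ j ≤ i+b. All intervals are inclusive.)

Check (¬D → ¬C) at every j in [5,6]:
  j=5: antecedent true; consequent true → ✓
  j=6: antecedent true; consequent false → ✗
Fails at j=6 → formula fails.

No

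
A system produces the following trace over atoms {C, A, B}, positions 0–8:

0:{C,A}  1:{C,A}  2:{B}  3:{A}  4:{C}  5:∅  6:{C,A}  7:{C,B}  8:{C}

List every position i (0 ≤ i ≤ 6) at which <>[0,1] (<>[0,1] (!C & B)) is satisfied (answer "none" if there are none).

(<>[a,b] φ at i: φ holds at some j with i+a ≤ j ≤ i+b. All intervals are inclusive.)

Evaluate at each i in [0,6]:
  i=0: ✓ (witness j=1)
  i=1: ✓ (witness j=1)
  i=2: ✓ (witness j=2)
  i=3: ✗ (none in [3,4])
  i=4: ✗ (none in [4,5])
  i=5: ✗ (none in [5,6])
  i=6: ✗ (none in [6,7])

0, 1, 2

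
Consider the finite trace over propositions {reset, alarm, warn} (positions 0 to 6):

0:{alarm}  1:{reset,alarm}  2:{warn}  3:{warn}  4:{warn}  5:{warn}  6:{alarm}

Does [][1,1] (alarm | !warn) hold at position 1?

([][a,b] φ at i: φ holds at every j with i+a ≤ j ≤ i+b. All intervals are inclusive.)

Check (alarm | !warn) at every j in [2,2]:
  j=2: false
Fails at j=2 → formula fails.

Does not hold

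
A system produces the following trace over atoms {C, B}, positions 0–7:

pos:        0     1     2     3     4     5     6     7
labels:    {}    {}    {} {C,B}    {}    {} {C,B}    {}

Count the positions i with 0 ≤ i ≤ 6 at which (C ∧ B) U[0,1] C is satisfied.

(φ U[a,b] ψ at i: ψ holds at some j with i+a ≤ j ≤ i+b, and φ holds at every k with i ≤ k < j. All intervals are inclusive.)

Evaluate at each i in [0,6]:
  i=0: ✗ (no rhs in [0,1])
  i=1: ✗ (no rhs in [1,2])
  i=2: ✗ (lhs fails at k=2 before rhs at j=3)
  i=3: ✓ (rhs at j=3)
  i=4: ✗ (no rhs in [4,5])
  i=5: ✗ (lhs fails at k=5 before rhs at j=6)
  i=6: ✓ (rhs at j=6)
Positions where it holds: {3, 6} → 2.

2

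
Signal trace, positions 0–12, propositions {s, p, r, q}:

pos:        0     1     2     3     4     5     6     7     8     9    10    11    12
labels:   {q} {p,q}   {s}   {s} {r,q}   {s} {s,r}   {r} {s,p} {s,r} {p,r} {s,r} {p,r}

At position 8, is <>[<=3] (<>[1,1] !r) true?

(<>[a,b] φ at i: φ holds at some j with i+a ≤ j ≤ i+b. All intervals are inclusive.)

False

Check <>[1,1] !r at each j in [8,11]:
  j=8: fails (none in [9,9])
  j=9: fails (none in [10,10])
  j=10: fails (none in [11,11])
  j=11: fails (none in [12,12])
No position in the window satisfies it → formula fails.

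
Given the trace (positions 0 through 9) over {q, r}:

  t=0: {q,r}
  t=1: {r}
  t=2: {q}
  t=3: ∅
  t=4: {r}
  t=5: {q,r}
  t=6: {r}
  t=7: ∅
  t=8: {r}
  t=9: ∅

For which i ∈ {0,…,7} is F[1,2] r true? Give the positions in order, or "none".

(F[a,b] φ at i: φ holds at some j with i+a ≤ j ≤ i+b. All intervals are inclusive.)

Evaluate at each i in [0,7]:
  i=0: ✓ (witness j=1)
  i=1: ✗ (none in [2,3])
  i=2: ✓ (witness j=4)
  i=3: ✓ (witness j=4)
  i=4: ✓ (witness j=5)
  i=5: ✓ (witness j=6)
  i=6: ✓ (witness j=8)
  i=7: ✓ (witness j=8)

0, 2, 3, 4, 5, 6, 7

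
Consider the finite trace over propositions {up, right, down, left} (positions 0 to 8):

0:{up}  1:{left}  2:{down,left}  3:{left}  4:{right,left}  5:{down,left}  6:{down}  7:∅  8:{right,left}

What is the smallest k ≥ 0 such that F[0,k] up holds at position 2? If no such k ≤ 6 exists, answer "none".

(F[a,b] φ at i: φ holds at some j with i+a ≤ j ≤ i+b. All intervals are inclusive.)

none

Scan j = 2,3,… for up:
  j=2: fails
  j=3: fails
  j=4: fails
  j=5: fails
  j=6: fails
  j=7: fails
  j=8: fails
No j in [2,8] satisfies it → none.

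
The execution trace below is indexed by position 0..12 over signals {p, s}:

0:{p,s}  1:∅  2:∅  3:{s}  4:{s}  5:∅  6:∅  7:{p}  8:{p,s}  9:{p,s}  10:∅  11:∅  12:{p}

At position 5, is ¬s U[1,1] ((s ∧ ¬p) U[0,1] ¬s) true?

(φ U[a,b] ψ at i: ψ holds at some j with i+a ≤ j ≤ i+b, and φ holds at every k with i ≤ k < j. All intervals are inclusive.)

True

Need some j in [6,6] with ((s ∧ ¬p) U[0,1] ¬s), and ¬s at every k in [5,j-1].
  j=6: ((s ∧ ¬p) U[0,1] ¬s) holds; ¬s holds at every k in [5,5] → satisfied.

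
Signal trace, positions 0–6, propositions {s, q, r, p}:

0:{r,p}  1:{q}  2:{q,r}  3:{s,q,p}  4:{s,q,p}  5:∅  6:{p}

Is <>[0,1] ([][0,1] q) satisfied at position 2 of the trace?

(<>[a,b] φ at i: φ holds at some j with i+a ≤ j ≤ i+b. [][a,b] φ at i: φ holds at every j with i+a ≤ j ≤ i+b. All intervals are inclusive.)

Yes

Check [][0,1] q at each j in [2,3]:
  j=2: holds on [2,3]
  j=3: holds on [3,4]
Found at j=2 → formula holds.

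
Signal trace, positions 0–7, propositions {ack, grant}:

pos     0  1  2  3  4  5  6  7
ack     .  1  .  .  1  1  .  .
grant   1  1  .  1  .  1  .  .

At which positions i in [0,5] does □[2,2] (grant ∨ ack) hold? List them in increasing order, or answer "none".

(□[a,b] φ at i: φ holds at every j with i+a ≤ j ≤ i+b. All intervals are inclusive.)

1, 2, 3

Evaluate at each i in [0,5]:
  i=0: ✗ (fails at j=2)
  i=1: ✓ (all of [3,3])
  i=2: ✓ (all of [4,4])
  i=3: ✓ (all of [5,5])
  i=4: ✗ (fails at j=6)
  i=5: ✗ (fails at j=7)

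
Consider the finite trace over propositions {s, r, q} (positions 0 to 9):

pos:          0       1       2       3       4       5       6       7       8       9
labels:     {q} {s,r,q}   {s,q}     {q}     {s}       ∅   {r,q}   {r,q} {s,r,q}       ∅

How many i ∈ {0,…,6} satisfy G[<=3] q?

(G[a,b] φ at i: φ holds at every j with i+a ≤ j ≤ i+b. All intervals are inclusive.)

1

Evaluate at each i in [0,6]:
  i=0: ✓ (all of [0,3])
  i=1: ✗ (fails at j=4)
  i=2: ✗ (fails at j=4)
  i=3: ✗ (fails at j=4)
  i=4: ✗ (fails at j=4)
  i=5: ✗ (fails at j=5)
  i=6: ✗ (fails at j=9)
Positions where it holds: {0} → 1.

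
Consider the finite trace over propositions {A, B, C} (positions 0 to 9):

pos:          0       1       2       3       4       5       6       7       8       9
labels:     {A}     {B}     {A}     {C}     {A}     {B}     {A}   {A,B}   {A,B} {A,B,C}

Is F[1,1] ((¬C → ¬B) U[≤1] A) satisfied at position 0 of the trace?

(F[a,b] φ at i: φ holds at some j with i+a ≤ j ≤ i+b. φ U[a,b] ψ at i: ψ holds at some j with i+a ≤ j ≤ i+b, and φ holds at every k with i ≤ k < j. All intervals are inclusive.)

Check ((¬C → ¬B) U[≤1] A) at each j in [1,1]:
  j=1: fails
No position in the window satisfies it → formula fails.

Does not hold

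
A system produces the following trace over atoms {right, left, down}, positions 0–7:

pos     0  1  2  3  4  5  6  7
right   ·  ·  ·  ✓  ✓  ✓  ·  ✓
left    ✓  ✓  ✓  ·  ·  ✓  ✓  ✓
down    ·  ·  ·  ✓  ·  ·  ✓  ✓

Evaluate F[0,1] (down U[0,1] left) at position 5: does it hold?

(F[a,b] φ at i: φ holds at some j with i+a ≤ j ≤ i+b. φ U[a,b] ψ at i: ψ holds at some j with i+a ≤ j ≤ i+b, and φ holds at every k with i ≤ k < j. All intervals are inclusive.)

Yes

Check (down U[0,1] left) at each j in [5,6]:
  j=5: holds
  j=6: holds
Found at j=5 → formula holds.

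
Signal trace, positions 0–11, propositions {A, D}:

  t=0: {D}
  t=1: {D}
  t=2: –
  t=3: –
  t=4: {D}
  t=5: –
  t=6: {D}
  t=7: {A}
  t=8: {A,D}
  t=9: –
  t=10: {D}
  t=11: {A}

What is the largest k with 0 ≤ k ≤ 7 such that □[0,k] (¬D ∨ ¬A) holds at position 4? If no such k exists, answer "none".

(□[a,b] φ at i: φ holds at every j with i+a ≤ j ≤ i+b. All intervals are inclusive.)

3

(¬D ∨ ¬A) must hold from j=4 onward; find where it first fails.
  j=4: holds
  j=5: holds
  j=6: holds
  j=7: holds
  j=8: fails
Holds on [4,7], so largest k = 3.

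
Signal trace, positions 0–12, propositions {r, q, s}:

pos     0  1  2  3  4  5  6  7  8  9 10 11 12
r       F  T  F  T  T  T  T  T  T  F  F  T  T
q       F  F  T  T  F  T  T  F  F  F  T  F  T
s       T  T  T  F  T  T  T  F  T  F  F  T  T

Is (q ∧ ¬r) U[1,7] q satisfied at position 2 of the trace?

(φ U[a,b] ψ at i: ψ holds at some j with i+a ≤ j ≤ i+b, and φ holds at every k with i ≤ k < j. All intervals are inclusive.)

Need some j in [3,9] with q, and (q ∧ ¬r) at every k in [2,j-1].
  j=3: q holds; (q ∧ ¬r) holds at every k in [2,2] → satisfied.

Holds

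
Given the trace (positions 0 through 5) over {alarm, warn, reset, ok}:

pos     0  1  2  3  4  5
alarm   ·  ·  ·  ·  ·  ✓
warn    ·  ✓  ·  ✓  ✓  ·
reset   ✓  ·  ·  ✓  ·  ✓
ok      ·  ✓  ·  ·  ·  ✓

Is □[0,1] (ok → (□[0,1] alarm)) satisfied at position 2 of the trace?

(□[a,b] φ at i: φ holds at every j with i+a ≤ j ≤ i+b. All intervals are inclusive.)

Check (ok → (□[0,1] alarm)) at every j in [2,3]:
  j=2: antecedent false → ✓
  j=3: antecedent false → ✓
All positions satisfy it → formula holds.

Yes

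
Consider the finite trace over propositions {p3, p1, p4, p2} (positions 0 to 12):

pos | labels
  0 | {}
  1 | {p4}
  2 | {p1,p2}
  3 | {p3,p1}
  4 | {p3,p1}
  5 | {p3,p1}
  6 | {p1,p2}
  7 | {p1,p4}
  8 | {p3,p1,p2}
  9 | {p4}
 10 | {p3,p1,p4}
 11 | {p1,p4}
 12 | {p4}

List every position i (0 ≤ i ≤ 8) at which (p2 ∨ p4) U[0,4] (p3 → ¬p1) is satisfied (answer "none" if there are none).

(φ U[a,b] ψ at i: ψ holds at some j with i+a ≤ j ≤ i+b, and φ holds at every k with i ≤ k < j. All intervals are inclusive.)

Evaluate at each i in [0,8]:
  i=0: ✓ (rhs at j=0)
  i=1: ✓ (rhs at j=1)
  i=2: ✓ (rhs at j=2)
  i=3: ✗ (lhs fails at k=3 before rhs at j=6)
  i=4: ✗ (lhs fails at k=4 before rhs at j=6)
  i=5: ✗ (lhs fails at k=5 before rhs at j=6)
  i=6: ✓ (rhs at j=6)
  i=7: ✓ (rhs at j=7)
  i=8: ✓ (rhs at j=9; lhs holds on [8,8])

0, 1, 2, 6, 7, 8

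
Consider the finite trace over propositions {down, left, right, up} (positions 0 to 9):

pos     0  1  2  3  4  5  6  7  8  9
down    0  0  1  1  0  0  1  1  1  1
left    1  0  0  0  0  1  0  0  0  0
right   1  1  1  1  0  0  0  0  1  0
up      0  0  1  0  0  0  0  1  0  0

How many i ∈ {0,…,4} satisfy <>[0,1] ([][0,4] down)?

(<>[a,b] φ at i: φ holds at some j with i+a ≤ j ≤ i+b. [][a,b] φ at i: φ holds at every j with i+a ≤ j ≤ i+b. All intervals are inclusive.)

Evaluate at each i in [0,4]:
  i=0: ✗ (none in [0,1])
  i=1: ✗ (none in [1,2])
  i=2: ✗ (none in [2,3])
  i=3: ✗ (none in [3,4])
  i=4: ✗ (none in [4,5])
Positions where it holds: {} → 0.

0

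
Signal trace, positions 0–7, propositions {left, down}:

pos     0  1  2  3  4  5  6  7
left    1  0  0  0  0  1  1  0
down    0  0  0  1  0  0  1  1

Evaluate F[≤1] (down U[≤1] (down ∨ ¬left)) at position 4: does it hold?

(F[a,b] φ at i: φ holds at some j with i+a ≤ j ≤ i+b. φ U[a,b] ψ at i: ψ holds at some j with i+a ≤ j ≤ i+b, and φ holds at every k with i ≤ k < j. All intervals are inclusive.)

Check (down U[≤1] (down ∨ ¬left)) at each j in [4,5]:
  j=4: holds
  j=5: fails
Found at j=4 → formula holds.

Yes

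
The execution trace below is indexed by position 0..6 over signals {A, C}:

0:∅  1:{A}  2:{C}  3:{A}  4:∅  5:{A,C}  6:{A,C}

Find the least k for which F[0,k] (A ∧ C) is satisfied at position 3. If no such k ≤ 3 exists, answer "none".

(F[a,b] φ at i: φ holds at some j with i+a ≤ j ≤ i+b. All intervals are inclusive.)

2

Scan j = 3,4,… for (A ∧ C):
  j=3: fails
  j=4: fails
  j=5: holds
First hit at j=5, so smallest k = 5-3 = 2.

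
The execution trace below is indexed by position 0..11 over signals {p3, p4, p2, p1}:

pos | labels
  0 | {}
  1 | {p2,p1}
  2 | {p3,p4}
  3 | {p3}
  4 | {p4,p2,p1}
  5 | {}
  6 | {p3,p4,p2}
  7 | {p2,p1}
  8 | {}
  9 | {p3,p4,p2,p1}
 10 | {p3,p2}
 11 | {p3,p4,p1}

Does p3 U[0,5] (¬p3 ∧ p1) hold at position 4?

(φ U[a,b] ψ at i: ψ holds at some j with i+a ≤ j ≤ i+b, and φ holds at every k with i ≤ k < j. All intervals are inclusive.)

True

Need some j in [4,9] with (¬p3 ∧ p1), and p3 at every k in [4,j-1].
  j=4: (¬p3 ∧ p1) holds; no prefix to check → satisfied.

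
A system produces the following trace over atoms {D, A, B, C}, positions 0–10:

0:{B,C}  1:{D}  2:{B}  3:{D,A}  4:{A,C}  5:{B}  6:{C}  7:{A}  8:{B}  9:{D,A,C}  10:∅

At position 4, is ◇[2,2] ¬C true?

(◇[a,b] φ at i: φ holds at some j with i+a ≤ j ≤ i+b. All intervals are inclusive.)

False

Check ¬C at each j in [6,6]:
  j=6: false
No position in the window satisfies it → formula fails.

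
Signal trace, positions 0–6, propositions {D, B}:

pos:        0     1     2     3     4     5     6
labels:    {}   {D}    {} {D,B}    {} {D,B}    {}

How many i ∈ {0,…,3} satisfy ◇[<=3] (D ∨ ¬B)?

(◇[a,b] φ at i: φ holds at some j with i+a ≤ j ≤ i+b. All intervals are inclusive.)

4

Evaluate at each i in [0,3]:
  i=0: ✓ (witness j=0)
  i=1: ✓ (witness j=1)
  i=2: ✓ (witness j=2)
  i=3: ✓ (witness j=3)
Positions where it holds: {0, 1, 2, 3} → 4.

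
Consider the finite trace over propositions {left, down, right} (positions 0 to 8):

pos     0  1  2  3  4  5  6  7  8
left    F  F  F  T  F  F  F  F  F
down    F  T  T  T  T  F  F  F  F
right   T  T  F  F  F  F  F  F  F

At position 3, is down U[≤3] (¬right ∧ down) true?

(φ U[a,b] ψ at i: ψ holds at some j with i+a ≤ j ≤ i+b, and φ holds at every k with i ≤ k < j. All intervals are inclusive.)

Need some j in [3,6] with (¬right ∧ down), and down at every k in [3,j-1].
  j=3: (¬right ∧ down) holds; no prefix to check → satisfied.

Holds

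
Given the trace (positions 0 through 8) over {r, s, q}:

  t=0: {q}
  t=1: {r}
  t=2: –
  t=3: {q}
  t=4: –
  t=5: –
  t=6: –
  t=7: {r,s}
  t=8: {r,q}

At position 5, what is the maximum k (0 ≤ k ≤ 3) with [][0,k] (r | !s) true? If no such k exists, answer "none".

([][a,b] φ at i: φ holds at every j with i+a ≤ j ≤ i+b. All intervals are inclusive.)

(r | !s) must hold from j=5 onward; find where it first fails.
  j=5: holds
  j=6: holds
  j=7: holds
  j=8: holds
Holds through j=8; largest k = 3.

3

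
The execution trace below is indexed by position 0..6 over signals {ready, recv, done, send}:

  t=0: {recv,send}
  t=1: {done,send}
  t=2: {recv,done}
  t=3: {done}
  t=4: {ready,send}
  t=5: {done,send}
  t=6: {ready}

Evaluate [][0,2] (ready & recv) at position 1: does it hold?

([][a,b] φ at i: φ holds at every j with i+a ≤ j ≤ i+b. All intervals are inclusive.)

Does not hold

Check (ready & recv) at every j in [1,3]:
  j=1: false
  j=2: false
  j=3: false
Fails at j=1 → formula fails.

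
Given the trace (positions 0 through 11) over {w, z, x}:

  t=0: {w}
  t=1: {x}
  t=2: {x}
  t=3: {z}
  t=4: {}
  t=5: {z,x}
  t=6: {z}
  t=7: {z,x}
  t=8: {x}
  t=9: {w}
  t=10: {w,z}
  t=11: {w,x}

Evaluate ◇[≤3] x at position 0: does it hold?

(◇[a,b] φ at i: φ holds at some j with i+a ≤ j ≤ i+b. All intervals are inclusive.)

Holds

Check x at each j in [0,3]:
  j=0: false
  j=1: true
  j=2: true
  j=3: false
Found at j=1 → formula holds.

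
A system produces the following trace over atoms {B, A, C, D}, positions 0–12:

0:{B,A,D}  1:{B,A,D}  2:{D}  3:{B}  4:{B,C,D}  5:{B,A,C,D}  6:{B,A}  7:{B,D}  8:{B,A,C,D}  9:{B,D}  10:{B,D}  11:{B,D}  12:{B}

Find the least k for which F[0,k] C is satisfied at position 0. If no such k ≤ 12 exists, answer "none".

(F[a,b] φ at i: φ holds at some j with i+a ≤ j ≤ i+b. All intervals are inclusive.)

4

Scan j = 0,1,… for C:
  j=0: fails
  j=1: fails
  j=2: fails
  j=3: fails
  j=4: holds
First hit at j=4, so smallest k = 4-0 = 4.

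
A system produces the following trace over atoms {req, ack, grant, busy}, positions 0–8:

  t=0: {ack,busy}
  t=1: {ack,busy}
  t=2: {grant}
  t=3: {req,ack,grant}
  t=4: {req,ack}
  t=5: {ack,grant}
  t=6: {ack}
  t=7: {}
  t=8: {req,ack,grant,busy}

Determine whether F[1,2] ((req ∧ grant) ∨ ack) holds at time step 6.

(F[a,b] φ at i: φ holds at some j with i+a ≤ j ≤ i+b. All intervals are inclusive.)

Check ((req ∧ grant) ∨ ack) at each j in [7,8]:
  j=7: false
  j=8: true
Found at j=8 → formula holds.

Holds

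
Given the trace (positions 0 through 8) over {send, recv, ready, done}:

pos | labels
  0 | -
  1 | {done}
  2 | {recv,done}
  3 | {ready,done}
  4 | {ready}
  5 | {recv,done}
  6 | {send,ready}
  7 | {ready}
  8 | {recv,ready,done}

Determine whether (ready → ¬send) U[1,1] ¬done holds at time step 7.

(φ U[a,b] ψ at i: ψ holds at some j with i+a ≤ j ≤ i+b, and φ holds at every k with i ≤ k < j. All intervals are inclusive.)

Does not hold

Need some j in [8,8] with ¬done, and (ready → ¬send) at every k in [7,j-1].
  j=8: ¬done false.
No j in the window works → until fails.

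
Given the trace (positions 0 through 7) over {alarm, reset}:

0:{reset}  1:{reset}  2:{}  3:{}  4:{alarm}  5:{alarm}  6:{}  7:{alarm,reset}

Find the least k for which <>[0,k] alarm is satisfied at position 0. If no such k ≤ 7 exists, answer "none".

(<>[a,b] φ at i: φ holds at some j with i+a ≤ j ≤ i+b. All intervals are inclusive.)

Scan j = 0,1,… for alarm:
  j=0: fails
  j=1: fails
  j=2: fails
  j=3: fails
  j=4: holds
First hit at j=4, so smallest k = 4-0 = 4.

4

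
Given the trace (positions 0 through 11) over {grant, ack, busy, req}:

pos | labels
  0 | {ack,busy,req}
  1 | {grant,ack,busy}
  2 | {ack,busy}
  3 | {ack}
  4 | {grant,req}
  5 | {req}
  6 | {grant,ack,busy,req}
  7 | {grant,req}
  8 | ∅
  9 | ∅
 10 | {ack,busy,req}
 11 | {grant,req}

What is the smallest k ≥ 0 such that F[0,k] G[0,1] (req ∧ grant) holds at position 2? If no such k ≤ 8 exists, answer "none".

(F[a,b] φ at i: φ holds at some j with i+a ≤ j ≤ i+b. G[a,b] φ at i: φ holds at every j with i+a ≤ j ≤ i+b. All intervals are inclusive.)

4

Scan j = 2,3,… for G[0,1] (req ∧ grant):
  j=2: fails
  j=3: fails
  j=4: fails
  j=5: fails
  j=6: holds
First hit at j=6, so smallest k = 6-2 = 4.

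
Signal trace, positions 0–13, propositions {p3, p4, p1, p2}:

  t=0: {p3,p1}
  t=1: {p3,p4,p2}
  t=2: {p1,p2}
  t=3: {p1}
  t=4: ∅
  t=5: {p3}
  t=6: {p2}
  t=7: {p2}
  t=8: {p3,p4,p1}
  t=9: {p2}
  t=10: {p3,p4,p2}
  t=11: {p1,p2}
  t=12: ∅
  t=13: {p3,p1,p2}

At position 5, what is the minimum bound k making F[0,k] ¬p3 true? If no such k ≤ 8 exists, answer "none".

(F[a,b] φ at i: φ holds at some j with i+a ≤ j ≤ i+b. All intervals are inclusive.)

1

Scan j = 5,6,… for ¬p3:
  j=5: fails
  j=6: holds
First hit at j=6, so smallest k = 6-5 = 1.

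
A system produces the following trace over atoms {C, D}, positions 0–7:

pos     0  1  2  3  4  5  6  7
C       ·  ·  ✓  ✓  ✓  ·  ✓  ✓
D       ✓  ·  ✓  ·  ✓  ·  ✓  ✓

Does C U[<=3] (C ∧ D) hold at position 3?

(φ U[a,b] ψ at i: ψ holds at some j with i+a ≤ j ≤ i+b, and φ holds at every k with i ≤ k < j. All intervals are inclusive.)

Holds

Need some j in [3,6] with (C ∧ D), and C at every k in [3,j-1].
  j=3: (C ∧ D) false.
  j=4: (C ∧ D) holds; C holds at every k in [3,3] → satisfied.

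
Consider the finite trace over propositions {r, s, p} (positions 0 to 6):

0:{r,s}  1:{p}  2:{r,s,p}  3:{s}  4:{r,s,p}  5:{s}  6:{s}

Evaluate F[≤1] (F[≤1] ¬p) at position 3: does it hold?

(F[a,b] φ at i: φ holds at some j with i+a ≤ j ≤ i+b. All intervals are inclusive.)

True

Check F[≤1] ¬p at each j in [3,4]:
  j=3: holds (witness at 3)
  j=4: holds (witness at 5)
Found at j=3 → formula holds.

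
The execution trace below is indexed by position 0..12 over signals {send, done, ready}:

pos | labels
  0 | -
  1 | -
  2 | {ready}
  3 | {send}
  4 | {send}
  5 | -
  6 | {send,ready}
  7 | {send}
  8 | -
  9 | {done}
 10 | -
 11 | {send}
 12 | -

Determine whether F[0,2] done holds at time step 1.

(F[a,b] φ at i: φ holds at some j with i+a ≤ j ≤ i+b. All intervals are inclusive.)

Check done at each j in [1,3]:
  j=1: false
  j=2: false
  j=3: false
No position in the window satisfies it → formula fails.

False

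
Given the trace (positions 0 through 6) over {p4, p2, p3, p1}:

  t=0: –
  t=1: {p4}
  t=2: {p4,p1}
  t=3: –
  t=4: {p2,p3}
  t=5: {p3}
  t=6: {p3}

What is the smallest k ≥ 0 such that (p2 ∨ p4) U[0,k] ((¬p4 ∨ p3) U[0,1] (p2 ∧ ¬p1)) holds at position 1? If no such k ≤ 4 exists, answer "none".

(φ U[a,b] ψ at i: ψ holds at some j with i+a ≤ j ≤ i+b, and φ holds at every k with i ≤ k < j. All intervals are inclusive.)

Need earliest j ≥ 1 with ((¬p4 ∨ p3) U[0,1] (p2 ∧ ¬p1)), and (p2 ∨ p4) at every k in [1,j-1].
  j=1: rhs fails.
  j=2: rhs fails.
  j=3: rhs holds; lhs holds on [1,2]. k = 2.

2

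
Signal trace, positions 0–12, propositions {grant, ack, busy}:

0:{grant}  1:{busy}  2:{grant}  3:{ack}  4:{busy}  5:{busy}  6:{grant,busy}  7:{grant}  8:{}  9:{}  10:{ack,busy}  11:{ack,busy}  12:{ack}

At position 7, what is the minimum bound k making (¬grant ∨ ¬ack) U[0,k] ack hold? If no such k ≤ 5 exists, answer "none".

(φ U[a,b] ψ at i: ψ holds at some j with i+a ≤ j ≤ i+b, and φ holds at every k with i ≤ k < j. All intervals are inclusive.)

3

Need earliest j ≥ 7 with ack, and (¬grant ∨ ¬ack) at every k in [7,j-1].
  j=7: rhs fails.
  j=8: rhs fails.
  j=9: rhs fails.
  j=10: rhs holds; lhs holds on [7,9]. k = 3.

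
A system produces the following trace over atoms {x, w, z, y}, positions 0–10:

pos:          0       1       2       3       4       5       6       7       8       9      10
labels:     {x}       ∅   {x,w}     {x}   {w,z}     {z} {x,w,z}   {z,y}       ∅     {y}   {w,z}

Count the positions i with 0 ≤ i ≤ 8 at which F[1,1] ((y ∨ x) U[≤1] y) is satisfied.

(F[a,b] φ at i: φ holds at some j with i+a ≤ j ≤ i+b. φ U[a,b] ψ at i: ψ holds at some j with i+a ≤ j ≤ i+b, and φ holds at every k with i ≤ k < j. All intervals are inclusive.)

Evaluate at each i in [0,8]:
  i=0: ✗ (none in [1,1])
  i=1: ✗ (none in [2,2])
  i=2: ✗ (none in [3,3])
  i=3: ✗ (none in [4,4])
  i=4: ✗ (none in [5,5])
  i=5: ✓ (witness j=6)
  i=6: ✓ (witness j=7)
  i=7: ✗ (none in [8,8])
  i=8: ✓ (witness j=9)
Positions where it holds: {5, 6, 8} → 3.

3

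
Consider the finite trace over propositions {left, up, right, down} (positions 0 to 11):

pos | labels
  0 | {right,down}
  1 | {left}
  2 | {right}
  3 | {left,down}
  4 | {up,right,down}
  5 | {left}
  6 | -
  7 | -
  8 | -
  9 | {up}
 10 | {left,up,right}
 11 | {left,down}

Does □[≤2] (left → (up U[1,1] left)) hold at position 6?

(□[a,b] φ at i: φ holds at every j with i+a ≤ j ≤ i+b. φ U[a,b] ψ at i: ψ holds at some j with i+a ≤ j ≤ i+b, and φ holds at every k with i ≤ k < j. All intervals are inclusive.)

Holds

Check (left → (up U[1,1] left)) at every j in [6,8]:
  j=6: antecedent false → ✓
  j=7: antecedent false → ✓
  j=8: antecedent false → ✓
All positions satisfy it → formula holds.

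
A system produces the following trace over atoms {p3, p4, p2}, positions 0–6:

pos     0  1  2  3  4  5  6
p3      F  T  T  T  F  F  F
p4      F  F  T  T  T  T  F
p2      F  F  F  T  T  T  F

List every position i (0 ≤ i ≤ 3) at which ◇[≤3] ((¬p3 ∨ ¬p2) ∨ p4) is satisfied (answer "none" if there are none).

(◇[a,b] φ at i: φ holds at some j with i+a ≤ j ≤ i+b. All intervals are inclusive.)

Evaluate at each i in [0,3]:
  i=0: ✓ (witness j=0)
  i=1: ✓ (witness j=1)
  i=2: ✓ (witness j=2)
  i=3: ✓ (witness j=3)

0, 1, 2, 3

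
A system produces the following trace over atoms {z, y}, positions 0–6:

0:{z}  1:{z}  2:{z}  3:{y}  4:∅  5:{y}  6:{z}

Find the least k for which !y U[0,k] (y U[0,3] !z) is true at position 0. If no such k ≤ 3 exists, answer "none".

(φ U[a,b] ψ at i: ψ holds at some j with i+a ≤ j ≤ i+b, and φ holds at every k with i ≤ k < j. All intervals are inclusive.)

3

Need earliest j ≥ 0 with (y U[0,3] !z), and !y at every k in [0,j-1].
  j=0: rhs fails.
  j=1: rhs fails.
  j=2: rhs fails.
  j=3: rhs holds; lhs holds on [0,2]. k = 3.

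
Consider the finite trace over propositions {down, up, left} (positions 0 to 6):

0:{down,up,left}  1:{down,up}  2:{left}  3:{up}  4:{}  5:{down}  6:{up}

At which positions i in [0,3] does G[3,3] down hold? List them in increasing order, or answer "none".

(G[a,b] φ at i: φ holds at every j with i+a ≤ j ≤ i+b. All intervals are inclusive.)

Evaluate at each i in [0,3]:
  i=0: ✗ (fails at j=3)
  i=1: ✗ (fails at j=4)
  i=2: ✓ (all of [5,5])
  i=3: ✗ (fails at j=6)

2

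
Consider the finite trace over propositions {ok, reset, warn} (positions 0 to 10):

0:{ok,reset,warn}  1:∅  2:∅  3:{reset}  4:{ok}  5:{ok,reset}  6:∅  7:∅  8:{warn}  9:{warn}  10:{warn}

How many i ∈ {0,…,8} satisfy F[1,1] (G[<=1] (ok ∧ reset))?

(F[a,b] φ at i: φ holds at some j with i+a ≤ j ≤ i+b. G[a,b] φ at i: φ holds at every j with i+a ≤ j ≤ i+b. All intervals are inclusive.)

0

Evaluate at each i in [0,8]:
  i=0: ✗ (none in [1,1])
  i=1: ✗ (none in [2,2])
  i=2: ✗ (none in [3,3])
  i=3: ✗ (none in [4,4])
  i=4: ✗ (none in [5,5])
  i=5: ✗ (none in [6,6])
  i=6: ✗ (none in [7,7])
  i=7: ✗ (none in [8,8])
  i=8: ✗ (none in [9,9])
Positions where it holds: {} → 0.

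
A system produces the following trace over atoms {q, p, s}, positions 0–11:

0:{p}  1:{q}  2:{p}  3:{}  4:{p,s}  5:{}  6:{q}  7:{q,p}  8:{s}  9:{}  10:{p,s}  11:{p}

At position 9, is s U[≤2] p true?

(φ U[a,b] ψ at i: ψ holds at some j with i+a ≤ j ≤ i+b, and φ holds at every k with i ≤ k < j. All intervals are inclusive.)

Need some j in [9,11] with p, and s at every k in [9,j-1].
  j=9: p false.
  j=10: p holds, but s fails at k=9 → not this j.
  j=11: p holds, but s fails at k=9 → not this j.
No j in the window works → until fails.

Does not hold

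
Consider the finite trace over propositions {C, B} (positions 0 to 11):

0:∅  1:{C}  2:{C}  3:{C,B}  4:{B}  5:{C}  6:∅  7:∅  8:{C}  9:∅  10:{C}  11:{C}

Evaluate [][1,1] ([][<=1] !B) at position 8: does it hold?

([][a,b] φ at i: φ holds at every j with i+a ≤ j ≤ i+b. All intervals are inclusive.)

Yes

Check [][<=1] !B at every j in [9,9]:
  j=9: holds on [9,10]
All positions satisfy it → formula holds.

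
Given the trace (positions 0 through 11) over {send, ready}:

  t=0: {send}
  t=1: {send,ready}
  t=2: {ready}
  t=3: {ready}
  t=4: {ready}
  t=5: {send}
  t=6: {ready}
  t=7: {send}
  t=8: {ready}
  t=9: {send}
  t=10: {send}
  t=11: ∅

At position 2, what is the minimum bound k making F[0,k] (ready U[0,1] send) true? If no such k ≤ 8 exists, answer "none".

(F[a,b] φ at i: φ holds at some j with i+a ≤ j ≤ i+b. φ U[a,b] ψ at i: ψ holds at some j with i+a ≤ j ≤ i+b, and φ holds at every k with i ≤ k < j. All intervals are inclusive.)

Scan j = 2,3,… for (ready U[0,1] send):
  j=2: fails
  j=3: fails
  j=4: holds
First hit at j=4, so smallest k = 4-2 = 2.

2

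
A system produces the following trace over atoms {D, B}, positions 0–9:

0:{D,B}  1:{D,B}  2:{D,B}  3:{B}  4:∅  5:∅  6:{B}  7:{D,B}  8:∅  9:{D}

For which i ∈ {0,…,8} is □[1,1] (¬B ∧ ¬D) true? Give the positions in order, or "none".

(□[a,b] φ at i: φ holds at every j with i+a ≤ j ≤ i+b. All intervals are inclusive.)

Evaluate at each i in [0,8]:
  i=0: ✗ (fails at j=1)
  i=1: ✗ (fails at j=2)
  i=2: ✗ (fails at j=3)
  i=3: ✓ (all of [4,4])
  i=4: ✓ (all of [5,5])
  i=5: ✗ (fails at j=6)
  i=6: ✗ (fails at j=7)
  i=7: ✓ (all of [8,8])
  i=8: ✗ (fails at j=9)

3, 4, 7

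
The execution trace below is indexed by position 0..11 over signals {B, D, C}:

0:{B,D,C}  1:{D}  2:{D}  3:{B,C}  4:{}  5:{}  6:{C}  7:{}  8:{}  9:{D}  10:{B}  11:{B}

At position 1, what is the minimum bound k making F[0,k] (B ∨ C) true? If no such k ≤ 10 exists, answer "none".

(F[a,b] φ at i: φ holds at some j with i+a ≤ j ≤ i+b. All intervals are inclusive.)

2

Scan j = 1,2,… for (B ∨ C):
  j=1: fails
  j=2: fails
  j=3: holds
First hit at j=3, so smallest k = 3-1 = 2.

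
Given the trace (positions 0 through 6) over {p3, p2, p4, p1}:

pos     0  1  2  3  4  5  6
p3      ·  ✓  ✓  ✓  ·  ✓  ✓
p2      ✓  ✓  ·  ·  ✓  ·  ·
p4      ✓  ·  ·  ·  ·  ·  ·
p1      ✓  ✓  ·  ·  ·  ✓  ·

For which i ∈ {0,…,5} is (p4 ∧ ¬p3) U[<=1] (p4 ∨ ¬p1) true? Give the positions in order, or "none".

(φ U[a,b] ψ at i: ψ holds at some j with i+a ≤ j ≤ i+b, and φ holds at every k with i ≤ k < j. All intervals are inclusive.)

Evaluate at each i in [0,5]:
  i=0: ✓ (rhs at j=0)
  i=1: ✗ (lhs fails at k=1 before rhs at j=2)
  i=2: ✓ (rhs at j=2)
  i=3: ✓ (rhs at j=3)
  i=4: ✓ (rhs at j=4)
  i=5: ✗ (lhs fails at k=5 before rhs at j=6)

0, 2, 3, 4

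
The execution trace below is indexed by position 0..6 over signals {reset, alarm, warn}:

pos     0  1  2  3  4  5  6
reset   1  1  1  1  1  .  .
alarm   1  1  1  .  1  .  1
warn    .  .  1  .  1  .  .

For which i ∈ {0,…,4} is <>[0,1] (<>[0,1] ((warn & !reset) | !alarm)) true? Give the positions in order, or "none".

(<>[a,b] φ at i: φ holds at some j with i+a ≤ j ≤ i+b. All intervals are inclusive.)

Evaluate at each i in [0,4]:
  i=0: ✗ (none in [0,1])
  i=1: ✓ (witness j=2)
  i=2: ✓ (witness j=2)
  i=3: ✓ (witness j=3)
  i=4: ✓ (witness j=4)

1, 2, 3, 4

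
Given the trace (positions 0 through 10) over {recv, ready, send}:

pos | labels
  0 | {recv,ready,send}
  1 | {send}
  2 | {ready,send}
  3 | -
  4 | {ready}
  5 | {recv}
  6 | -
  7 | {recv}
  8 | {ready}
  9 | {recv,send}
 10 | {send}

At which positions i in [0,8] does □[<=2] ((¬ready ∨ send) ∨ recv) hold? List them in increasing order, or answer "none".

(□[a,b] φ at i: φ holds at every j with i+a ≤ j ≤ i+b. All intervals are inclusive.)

Evaluate at each i in [0,8]:
  i=0: ✓ (all of [0,2])
  i=1: ✓ (all of [1,3])
  i=2: ✗ (fails at j=4)
  i=3: ✗ (fails at j=4)
  i=4: ✗ (fails at j=4)
  i=5: ✓ (all of [5,7])
  i=6: ✗ (fails at j=8)
  i=7: ✗ (fails at j=8)
  i=8: ✗ (fails at j=8)

0, 1, 5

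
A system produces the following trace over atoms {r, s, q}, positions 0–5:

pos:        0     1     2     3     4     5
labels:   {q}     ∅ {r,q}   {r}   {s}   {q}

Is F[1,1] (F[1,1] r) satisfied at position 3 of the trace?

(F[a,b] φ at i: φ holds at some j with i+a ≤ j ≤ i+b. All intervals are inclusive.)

Does not hold

Check F[1,1] r at each j in [4,4]:
  j=4: fails (none in [5,5])
No position in the window satisfies it → formula fails.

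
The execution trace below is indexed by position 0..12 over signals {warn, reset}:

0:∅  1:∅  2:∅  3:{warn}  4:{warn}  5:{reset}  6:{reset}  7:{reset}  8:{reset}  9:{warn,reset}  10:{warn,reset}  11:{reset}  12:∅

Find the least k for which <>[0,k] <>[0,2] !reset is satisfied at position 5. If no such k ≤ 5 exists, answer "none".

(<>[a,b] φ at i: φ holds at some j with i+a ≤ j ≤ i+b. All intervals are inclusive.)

Scan j = 5,6,… for <>[0,2] !reset:
  j=5: fails
  j=6: fails
  j=7: fails
  j=8: fails
  j=9: fails
  j=10: holds
First hit at j=10, so smallest k = 10-5 = 5.

5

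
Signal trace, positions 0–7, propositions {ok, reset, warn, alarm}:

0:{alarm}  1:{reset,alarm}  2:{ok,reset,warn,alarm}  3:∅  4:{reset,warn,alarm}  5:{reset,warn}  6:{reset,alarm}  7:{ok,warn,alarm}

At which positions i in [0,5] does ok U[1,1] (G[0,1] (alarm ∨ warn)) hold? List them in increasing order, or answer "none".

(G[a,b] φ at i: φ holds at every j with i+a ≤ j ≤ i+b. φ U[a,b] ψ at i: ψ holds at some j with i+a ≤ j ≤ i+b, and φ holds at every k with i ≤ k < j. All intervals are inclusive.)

none

Evaluate at each i in [0,5]:
  i=0: ✗ (lhs fails at k=0 before rhs at j=1)
  i=1: ✗ (no rhs in [2,2])
  i=2: ✗ (no rhs in [3,3])
  i=3: ✗ (lhs fails at k=3 before rhs at j=4)
  i=4: ✗ (lhs fails at k=4 before rhs at j=5)
  i=5: ✗ (lhs fails at k=5 before rhs at j=6)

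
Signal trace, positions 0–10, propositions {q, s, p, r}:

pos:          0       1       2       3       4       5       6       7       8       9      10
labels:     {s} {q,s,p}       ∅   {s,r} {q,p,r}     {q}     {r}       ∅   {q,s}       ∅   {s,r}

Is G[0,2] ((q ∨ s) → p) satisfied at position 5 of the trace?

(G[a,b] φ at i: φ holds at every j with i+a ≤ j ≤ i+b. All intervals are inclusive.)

Check ((q ∨ s) → p) at every j in [5,7]:
  j=5: antecedent true; consequent false → ✗
  j=6: antecedent false → ✓
  j=7: antecedent false → ✓
Fails at j=5 → formula fails.

No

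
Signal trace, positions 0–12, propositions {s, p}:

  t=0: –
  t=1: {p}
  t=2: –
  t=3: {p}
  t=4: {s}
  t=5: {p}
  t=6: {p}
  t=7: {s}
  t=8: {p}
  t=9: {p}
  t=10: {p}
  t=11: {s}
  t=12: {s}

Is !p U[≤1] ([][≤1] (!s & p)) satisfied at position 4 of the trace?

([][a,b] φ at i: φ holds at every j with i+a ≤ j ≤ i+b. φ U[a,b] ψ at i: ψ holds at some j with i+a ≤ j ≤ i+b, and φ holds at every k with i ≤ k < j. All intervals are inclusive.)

Yes

Need some j in [4,5] with [][≤1] (!s & p), and !p at every k in [4,j-1].
  j=4: [][≤1] (!s & p) — fails at 4.
  j=5: [][≤1] (!s & p) holds; !p holds at every k in [4,4] → satisfied.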